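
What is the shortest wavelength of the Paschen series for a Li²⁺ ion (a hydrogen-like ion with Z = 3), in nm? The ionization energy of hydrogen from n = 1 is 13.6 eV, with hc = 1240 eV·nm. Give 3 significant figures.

The Paschen series has lower level n_f = 3; the series limit corresponds to n_i → ∞.
ΔE_max = 13.6 × 9 / 3² = 13.60 eV.
λ_min = 1240 / 13.60 = 91.2 nm.

91.2 nm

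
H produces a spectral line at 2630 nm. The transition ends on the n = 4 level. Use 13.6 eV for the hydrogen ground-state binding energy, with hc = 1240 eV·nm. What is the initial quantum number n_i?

n_i = 6

The photon energy is ΔE = hc/λ = 1240 / 2630 = 0.4715 eV.
With Z = 1, ΔE = 13.60 × (1/n_f² − 1/n_i²), so 1/n_f² − 1/n_i² = 0.03467.
With n_f = 4: 1/n_i² = 1/16 − 0.03467 = 0.02783, so n_i ≈ 5.99.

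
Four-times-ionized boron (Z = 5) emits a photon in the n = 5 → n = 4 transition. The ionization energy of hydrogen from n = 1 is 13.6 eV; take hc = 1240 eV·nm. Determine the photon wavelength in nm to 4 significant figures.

For Z = 5 the level energies scale as Z², so the effective Rydberg energy is 13.6 × 25 = 340.0 eV.
ΔE = 340.0 × (1/4² − 1/5²) = 340.0 × 0.02250 = 7.650 eV.
λ = hc/ΔE = 1240 / 7.650 = 162.1 nm.

162.1 nm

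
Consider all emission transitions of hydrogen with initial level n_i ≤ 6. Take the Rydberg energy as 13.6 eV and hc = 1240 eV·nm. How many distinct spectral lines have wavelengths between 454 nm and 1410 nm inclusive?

4

Enumerate all n_i → n_f pairs with 1 ≤ n_f < n_i ≤ 6 and compute λ = 1240 / [13.6·1·(1/n_f² − 1/n_i²)].
Lines falling in [454, 1410] nm: 4→2 (486.3 nm), 3→2 (656.5 nm), 6→3 (1094 nm), 5→3 (1282 nm).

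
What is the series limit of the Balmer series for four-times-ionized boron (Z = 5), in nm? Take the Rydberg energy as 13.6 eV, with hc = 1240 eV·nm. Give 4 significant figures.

14.59 nm

The Balmer series has lower level n_f = 2; the series limit corresponds to n_i → ∞.
ΔE_max = 13.6 × 25 / 2² = 85.00 eV.
λ_min = 1240 / 85.00 = 14.59 nm.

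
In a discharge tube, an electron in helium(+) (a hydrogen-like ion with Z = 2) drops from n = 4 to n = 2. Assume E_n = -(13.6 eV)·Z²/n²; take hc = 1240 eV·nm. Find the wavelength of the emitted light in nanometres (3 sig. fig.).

For Z = 2 the level energies scale as Z², so the effective Rydberg energy is 13.6 × 4 = 54.40 eV.
ΔE = 54.40 × (1/2² − 1/4²) = 54.40 × 0.1875 = 10.20 eV.
λ = hc/ΔE = 1240 / 10.20 = 122 nm.

122 nm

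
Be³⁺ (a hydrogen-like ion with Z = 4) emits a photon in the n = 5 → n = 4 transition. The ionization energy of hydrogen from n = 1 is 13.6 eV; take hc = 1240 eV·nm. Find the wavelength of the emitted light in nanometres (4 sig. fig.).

253.3 nm

For Z = 4 the level energies scale as Z², so the effective Rydberg energy is 13.6 × 16 = 217.6 eV.
ΔE = 217.6 × (1/4² − 1/5²) = 217.6 × 0.02250 = 4.896 eV.
λ = hc/ΔE = 1240 / 4.896 = 253.3 nm.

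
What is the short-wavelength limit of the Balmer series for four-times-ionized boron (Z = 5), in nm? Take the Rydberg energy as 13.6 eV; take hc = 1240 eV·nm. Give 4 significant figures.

The Balmer series has lower level n_f = 2; the series limit corresponds to n_i → ∞.
ΔE_max = 13.6 × 25 / 2² = 85.00 eV.
λ_min = 1240 / 85.00 = 14.59 nm.

14.59 nm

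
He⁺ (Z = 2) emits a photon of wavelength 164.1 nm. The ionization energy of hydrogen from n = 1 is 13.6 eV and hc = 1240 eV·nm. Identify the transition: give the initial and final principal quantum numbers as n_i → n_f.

n_i = 3, n_f = 2

The photon energy is ΔE = hc/λ = 1240 / 164.1 = 7.556 eV.
With Z = 2, ΔE = 54.40 × (1/n_f² − 1/n_i²), so 1/n_f² − 1/n_i² = 0.1389.
Trying n_f = 2 gives 1/n_i² = 0.1111, i.e. n_i ≈ 3; this pair matches.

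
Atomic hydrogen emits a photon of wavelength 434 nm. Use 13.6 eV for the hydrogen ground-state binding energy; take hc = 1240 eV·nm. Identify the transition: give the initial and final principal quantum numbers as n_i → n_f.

The photon energy is ΔE = hc/λ = 1240 / 434 = 2.857 eV.
With Z = 1, ΔE = 13.60 × (1/n_f² − 1/n_i²), so 1/n_f² − 1/n_i² = 0.2101.
Trying n_f = 2 gives 1/n_i² = 0.03992, i.e. n_i ≈ 5; this pair matches.

n_i = 5, n_f = 2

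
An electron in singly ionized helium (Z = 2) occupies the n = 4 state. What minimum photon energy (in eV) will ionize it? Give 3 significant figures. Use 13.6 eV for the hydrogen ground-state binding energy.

3.40 eV

E_n = −13.6 Z²/n² = −54.40/n² eV for Z = 2.
E_4 = −54.40/16 = −3.40 eV, so ionization (to E = 0) requires 3.40 eV.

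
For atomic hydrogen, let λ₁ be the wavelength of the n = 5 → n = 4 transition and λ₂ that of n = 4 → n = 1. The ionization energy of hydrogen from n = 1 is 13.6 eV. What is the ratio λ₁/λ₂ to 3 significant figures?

41.7

λ ∝ 1/ΔE ∝ 1/(1/n_f² − 1/n_i²), and the Z² and hc factors cancel in the ratio.
λ₁/λ₂ = (1/1² − 1/4²)/(1/4² − 1/5²) = 0.9375/0.02250 = 41.7.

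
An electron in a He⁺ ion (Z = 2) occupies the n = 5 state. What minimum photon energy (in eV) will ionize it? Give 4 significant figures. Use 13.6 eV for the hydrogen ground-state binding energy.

2.176 eV

E_n = −13.6 Z²/n² = −54.40/n² eV for Z = 2.
E_5 = −54.40/25 = −2.176 eV, so ionization (to E = 0) requires 2.176 eV.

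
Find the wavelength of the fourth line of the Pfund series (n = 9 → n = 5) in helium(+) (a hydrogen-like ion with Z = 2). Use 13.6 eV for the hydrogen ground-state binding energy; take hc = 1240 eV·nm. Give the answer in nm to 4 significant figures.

824.3 nm

The Pfund series terminates on n_f = 5; the fourth line has n_i = 5+4 = 9.
ΔE = 54.40 × (1/5² − 1/9²) = 1.504 eV.
λ = 1240 / 1.504 = 824.3 nm.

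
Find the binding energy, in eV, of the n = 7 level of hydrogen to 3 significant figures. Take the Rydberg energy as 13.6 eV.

E_7 = −13.60/49 = −0.278 eV, so ionization (to E = 0) requires 0.278 eV.

0.278 eV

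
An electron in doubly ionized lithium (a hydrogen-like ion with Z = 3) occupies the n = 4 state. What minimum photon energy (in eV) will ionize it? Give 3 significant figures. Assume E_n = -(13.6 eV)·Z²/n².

7.65 eV

E_n = −13.6 Z²/n² = −122.4/n² eV for Z = 3.
E_4 = −122.4/16 = −7.65 eV, so ionization (to E = 0) requires 7.65 eV.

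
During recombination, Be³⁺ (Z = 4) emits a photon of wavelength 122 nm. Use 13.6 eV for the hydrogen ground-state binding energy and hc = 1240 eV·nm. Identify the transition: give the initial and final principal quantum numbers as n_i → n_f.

n_i = 8, n_f = 4

The photon energy is ΔE = hc/λ = 1240 / 122 = 10.16 eV.
With Z = 4, ΔE = 217.6 × (1/n_f² − 1/n_i²), so 1/n_f² − 1/n_i² = 0.04671.
Trying n_f = 4 gives 1/n_i² = 0.01579, i.e. n_i ≈ 8; this pair matches.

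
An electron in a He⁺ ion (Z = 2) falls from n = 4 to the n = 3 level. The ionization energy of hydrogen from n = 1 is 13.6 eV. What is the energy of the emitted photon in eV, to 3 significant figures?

The Bohr energies scale as Z², so for Z = 2: E_n = −54.40/n² eV.
E_4 = −54.40/16 = −3.400 eV and E_3 = −54.40/9 = −6.044 eV.
The photon energy is |E_4 − E_3| = 2.64 eV.

2.64 eV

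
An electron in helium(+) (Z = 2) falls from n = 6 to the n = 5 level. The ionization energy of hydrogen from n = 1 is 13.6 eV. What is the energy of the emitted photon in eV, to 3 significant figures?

The Bohr energies scale as Z², so for Z = 2: E_n = −54.40/n² eV.
E_6 = −54.40/36 = −1.511 eV and E_5 = −54.40/25 = −2.176 eV.
The photon energy is |E_6 − E_5| = 0.665 eV.

0.665 eV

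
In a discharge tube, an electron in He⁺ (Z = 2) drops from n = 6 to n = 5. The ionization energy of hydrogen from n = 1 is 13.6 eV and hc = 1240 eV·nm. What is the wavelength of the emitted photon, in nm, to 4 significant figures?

1865 nm

For Z = 2 the level energies scale as Z², so the effective Rydberg energy is 13.6 × 4 = 54.40 eV.
ΔE = 54.40 × (1/5² − 1/6²) = 54.40 × 0.01222 = 0.6649 eV.
λ = hc/ΔE = 1240 / 0.6649 = 1865 nm.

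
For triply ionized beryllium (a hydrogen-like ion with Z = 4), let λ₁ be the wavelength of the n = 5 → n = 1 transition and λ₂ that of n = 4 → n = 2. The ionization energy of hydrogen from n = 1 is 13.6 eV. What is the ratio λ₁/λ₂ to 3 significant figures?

λ ∝ 1/ΔE ∝ 1/(1/n_f² − 1/n_i²), and the Z² and hc factors cancel in the ratio.
λ₁/λ₂ = (1/2² − 1/4²)/(1/1² − 1/5²) = 0.1875/0.9600 = 0.195.

0.195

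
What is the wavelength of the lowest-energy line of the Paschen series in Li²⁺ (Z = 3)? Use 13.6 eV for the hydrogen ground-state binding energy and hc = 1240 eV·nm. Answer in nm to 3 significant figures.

The Paschen series terminates on n_f = 3; the first line has n_i = 3+1 = 4.
ΔE = 122.4 × (1/3² − 1/4²) = 5.950 eV.
λ = 1240 / 5.950 = 208 nm.

208 nm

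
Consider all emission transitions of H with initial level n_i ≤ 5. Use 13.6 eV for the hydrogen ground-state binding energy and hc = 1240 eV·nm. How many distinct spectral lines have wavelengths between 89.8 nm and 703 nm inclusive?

7

Enumerate all n_i → n_f pairs with 1 ≤ n_f < n_i ≤ 5 and compute λ = 1240 / [13.6·1·(1/n_f² − 1/n_i²)].
Lines falling in [89.8, 703] nm: 5→1 (94.98 nm), 4→1 (97.25 nm), 3→1 (102.6 nm), 2→1 (121.6 nm), 5→2 (434.2 nm), 4→2 (486.3 nm), 3→2 (656.5 nm).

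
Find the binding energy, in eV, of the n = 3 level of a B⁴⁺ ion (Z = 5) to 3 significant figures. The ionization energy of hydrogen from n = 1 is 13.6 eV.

37.8 eV

E_n = −13.6 Z²/n² = −340.0/n² eV for Z = 5.
E_3 = −340.0/9 = −37.8 eV, so ionization (to E = 0) requires 37.8 eV.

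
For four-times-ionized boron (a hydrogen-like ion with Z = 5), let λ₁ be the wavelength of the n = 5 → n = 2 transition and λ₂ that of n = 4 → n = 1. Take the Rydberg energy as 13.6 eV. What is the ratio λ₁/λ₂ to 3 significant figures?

λ ∝ 1/ΔE ∝ 1/(1/n_f² − 1/n_i²), and the Z² and hc factors cancel in the ratio.
λ₁/λ₂ = (1/1² − 1/4²)/(1/2² − 1/5²) = 0.9375/0.2100 = 4.46.

4.46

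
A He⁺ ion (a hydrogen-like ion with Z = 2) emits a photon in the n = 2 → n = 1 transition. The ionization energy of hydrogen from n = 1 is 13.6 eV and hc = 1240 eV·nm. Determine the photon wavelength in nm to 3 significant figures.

30.4 nm

For Z = 2 the level energies scale as Z², so the effective Rydberg energy is 13.6 × 4 = 54.40 eV.
ΔE = 54.40 × (1/1² − 1/2²) = 54.40 × 0.7500 = 40.80 eV.
λ = hc/ΔE = 1240 / 40.80 = 30.4 nm.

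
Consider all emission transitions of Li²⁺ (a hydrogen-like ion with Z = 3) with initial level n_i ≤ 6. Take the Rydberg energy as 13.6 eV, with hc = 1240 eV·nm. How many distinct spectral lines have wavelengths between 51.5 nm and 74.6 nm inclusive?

2

Enumerate all n_i → n_f pairs with 1 ≤ n_f < n_i ≤ 6 and compute λ = 1240 / [13.6·9·(1/n_f² − 1/n_i²)].
Lines falling in [51.5, 74.6] nm: 4→2 (54.03 nm), 3→2 (72.94 nm).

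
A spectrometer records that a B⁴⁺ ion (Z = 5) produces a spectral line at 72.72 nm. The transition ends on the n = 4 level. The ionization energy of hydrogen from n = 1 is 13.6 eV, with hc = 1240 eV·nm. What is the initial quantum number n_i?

n_i = 9

The photon energy is ΔE = hc/λ = 1240 / 72.72 = 17.05 eV.
With Z = 5, ΔE = 340.0 × (1/n_f² − 1/n_i²), so 1/n_f² − 1/n_i² = 0.05015.
With n_f = 4: 1/n_i² = 1/16 − 0.05015 = 0.01235, so n_i ≈ 9.00.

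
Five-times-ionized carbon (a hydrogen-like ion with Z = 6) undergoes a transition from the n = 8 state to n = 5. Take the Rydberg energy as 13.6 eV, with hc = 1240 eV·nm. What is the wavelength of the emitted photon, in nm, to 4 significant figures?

103.9 nm

For Z = 6 the level energies scale as Z², so the effective Rydberg energy is 13.6 × 36 = 489.6 eV.
ΔE = 489.6 × (1/5² − 1/8²) = 489.6 × 0.02438 = 11.93 eV.
λ = hc/ΔE = 1240 / 11.93 = 103.9 nm.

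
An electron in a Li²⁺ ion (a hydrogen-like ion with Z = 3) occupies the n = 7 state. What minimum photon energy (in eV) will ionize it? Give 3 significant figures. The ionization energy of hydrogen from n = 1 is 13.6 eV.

2.50 eV

E_n = −13.6 Z²/n² = −122.4/n² eV for Z = 3.
E_7 = −122.4/49 = −2.50 eV, so ionization (to E = 0) requires 2.50 eV.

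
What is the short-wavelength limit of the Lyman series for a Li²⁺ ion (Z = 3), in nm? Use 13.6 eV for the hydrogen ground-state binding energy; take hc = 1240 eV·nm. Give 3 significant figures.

10.1 nm

The Lyman series has lower level n_f = 1; the series limit corresponds to n_i → ∞.
ΔE_max = 13.6 × 9 / 1² = 122.4 eV.
λ_min = 1240 / 122.4 = 10.1 nm.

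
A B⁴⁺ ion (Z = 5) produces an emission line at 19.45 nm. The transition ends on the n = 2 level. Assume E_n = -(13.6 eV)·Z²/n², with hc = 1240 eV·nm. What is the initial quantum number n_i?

The photon energy is ΔE = hc/λ = 1240 / 19.45 = 63.75 eV.
With Z = 5, ΔE = 340.0 × (1/n_f² − 1/n_i²), so 1/n_f² − 1/n_i² = 0.1875.
With n_f = 2: 1/n_i² = 1/4 − 0.1875 = 0.06249, so n_i ≈ 4.00.

n_i = 4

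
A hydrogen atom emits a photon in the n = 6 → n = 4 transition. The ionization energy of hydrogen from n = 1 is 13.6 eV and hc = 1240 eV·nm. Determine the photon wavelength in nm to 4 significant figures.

ΔE = 13.60 × (1/4² − 1/6²) = 13.60 × 0.03472 = 0.4722 eV.
λ = hc/ΔE = 1240 / 0.4722 = 2626 nm.

2626 nm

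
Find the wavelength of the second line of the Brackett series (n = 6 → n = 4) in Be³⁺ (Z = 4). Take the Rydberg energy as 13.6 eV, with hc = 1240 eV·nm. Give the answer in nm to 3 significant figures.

164 nm

The Brackett series terminates on n_f = 4; the second line has n_i = 4+2 = 6.
ΔE = 217.6 × (1/4² − 1/6²) = 7.556 eV.
λ = 1240 / 7.556 = 164 nm.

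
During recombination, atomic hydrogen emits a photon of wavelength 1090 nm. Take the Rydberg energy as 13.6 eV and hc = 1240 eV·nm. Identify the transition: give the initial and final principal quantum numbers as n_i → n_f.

n_i = 6, n_f = 3

The photon energy is ΔE = hc/λ = 1240 / 1090 = 1.138 eV.
With Z = 1, ΔE = 13.60 × (1/n_f² − 1/n_i²), so 1/n_f² − 1/n_i² = 0.08365.
Trying n_f = 3 gives 1/n_i² = 0.02746, i.e. n_i ≈ 6; this pair matches.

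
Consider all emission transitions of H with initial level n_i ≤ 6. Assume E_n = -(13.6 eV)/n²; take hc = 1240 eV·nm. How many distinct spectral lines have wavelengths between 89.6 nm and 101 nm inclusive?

Enumerate all n_i → n_f pairs with 1 ≤ n_f < n_i ≤ 6 and compute λ = 1240 / [13.6·1·(1/n_f² − 1/n_i²)].
Lines falling in [89.6, 101] nm: 6→1 (93.78 nm), 5→1 (94.98 nm), 4→1 (97.25 nm).

3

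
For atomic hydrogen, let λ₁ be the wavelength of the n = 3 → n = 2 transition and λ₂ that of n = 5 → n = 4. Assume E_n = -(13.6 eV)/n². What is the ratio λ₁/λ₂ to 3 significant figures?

λ ∝ 1/ΔE ∝ 1/(1/n_f² − 1/n_i²), and the Z² and hc factors cancel in the ratio.
λ₁/λ₂ = (1/4² − 1/5²)/(1/2² − 1/3²) = 0.02250/0.1389 = 0.162.

0.162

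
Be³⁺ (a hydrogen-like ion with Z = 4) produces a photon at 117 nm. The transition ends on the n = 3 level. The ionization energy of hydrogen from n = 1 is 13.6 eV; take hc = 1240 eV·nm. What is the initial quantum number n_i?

The photon energy is ΔE = hc/λ = 1240 / 117 = 10.60 eV.
With Z = 4, ΔE = 217.6 × (1/n_f² − 1/n_i²), so 1/n_f² − 1/n_i² = 0.04871.
With n_f = 3: 1/n_i² = 1/9 − 0.04871 = 0.06241, so n_i ≈ 4.00.

n_i = 4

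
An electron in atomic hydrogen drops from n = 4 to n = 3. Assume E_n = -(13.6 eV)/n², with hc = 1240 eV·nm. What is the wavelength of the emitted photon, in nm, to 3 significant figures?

ΔE = 13.60 × (1/3² − 1/4²) = 13.60 × 0.04861 = 0.6611 eV.
λ = hc/ΔE = 1240 / 0.6611 = 1880 nm.
This line belongs to the Paschen series.

1880 nm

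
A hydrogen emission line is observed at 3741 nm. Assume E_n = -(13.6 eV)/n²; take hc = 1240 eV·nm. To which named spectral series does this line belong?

Pfund

ΔE = 1240/3741 = 0.3315 eV.
This matches 13.6 × (1/5² − 1/8²), so n_f = 5: the Pfund series.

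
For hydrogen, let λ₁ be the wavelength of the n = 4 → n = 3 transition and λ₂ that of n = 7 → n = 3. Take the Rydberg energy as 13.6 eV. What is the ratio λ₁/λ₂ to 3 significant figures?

1.87

λ ∝ 1/ΔE ∝ 1/(1/n_f² − 1/n_i²), and the Z² and hc factors cancel in the ratio.
λ₁/λ₂ = (1/3² − 1/7²)/(1/3² − 1/4²) = 0.09070/0.04861 = 1.87.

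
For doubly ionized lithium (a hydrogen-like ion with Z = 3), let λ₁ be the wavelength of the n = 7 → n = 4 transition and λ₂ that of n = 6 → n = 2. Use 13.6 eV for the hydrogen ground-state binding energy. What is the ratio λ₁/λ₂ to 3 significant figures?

5.28

λ ∝ 1/ΔE ∝ 1/(1/n_f² − 1/n_i²), and the Z² and hc factors cancel in the ratio.
λ₁/λ₂ = (1/2² − 1/6²)/(1/4² − 1/7²) = 0.2222/0.04209 = 5.28.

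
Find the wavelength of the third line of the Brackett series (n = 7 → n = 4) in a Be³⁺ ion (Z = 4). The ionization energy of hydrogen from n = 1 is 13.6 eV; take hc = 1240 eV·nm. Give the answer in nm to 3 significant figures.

The Brackett series terminates on n_f = 4; the third line has n_i = 4+3 = 7.
ΔE = 217.6 × (1/4² − 1/7²) = 9.159 eV.
λ = 1240 / 9.159 = 135 nm.

135 nm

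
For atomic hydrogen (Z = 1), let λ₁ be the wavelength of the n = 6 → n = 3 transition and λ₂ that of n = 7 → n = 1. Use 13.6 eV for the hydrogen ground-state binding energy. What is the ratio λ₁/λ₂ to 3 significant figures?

11.8

λ ∝ 1/ΔE ∝ 1/(1/n_f² − 1/n_i²), and the Z² and hc factors cancel in the ratio.
λ₁/λ₂ = (1/1² − 1/7²)/(1/3² − 1/6²) = 0.9796/0.08333 = 11.8.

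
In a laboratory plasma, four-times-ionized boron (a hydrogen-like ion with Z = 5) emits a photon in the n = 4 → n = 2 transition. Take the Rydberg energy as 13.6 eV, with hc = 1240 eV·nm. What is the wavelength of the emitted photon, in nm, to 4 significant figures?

19.45 nm

For Z = 5 the level energies scale as Z², so the effective Rydberg energy is 13.6 × 25 = 340.0 eV.
ΔE = 340.0 × (1/2² − 1/4²) = 340.0 × 0.1875 = 63.75 eV.
λ = hc/ΔE = 1240 / 63.75 = 19.45 nm.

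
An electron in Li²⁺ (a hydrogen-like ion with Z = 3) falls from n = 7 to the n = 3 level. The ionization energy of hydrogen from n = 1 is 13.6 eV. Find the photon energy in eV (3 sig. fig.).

The Bohr energies scale as Z², so for Z = 3: E_n = −122.4/n² eV.
E_7 = −122.4/49 = −2.498 eV and E_3 = −122.4/9 = −13.60 eV.
The photon energy is |E_7 − E_3| = 11.1 eV.

11.1 eV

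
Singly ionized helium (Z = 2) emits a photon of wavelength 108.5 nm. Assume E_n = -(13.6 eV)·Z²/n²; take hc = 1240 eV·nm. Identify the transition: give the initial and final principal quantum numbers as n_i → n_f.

The photon energy is ΔE = hc/λ = 1240 / 108.5 = 11.43 eV.
With Z = 2, ΔE = 54.40 × (1/n_f² − 1/n_i²), so 1/n_f² − 1/n_i² = 0.2101.
Trying n_f = 2 gives 1/n_i² = 0.03992, i.e. n_i ≈ 5; this pair matches.

n_i = 5, n_f = 2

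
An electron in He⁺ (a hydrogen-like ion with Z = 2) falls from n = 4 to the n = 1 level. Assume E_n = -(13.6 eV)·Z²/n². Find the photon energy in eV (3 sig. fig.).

The Bohr energies scale as Z², so for Z = 2: E_n = −54.40/n² eV.
E_4 = −54.40/16 = −3.400 eV and E_1 = −54.40/1 = −54.40 eV.
The photon energy is |E_4 − E_1| = 51.0 eV.

51.0 eV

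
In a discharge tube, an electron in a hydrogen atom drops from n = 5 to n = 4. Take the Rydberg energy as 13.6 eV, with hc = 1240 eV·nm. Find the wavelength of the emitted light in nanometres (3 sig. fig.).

4050 nm

ΔE = 13.60 × (1/4² − 1/5²) = 13.60 × 0.02250 = 0.3060 eV.
λ = hc/ΔE = 1240 / 0.3060 = 4050 nm.
This line belongs to the Brackett series.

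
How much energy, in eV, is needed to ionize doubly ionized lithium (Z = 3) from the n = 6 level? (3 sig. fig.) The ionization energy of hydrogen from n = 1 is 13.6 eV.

3.40 eV

E_n = −13.6 Z²/n² = −122.4/n² eV for Z = 3.
E_6 = −122.4/36 = −3.40 eV, so ionization (to E = 0) requires 3.40 eV.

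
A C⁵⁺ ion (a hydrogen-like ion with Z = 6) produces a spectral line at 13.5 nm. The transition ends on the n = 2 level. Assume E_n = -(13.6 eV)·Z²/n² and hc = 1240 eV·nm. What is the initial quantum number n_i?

n_i = 4

The photon energy is ΔE = hc/λ = 1240 / 13.5 = 91.85 eV.
With Z = 6, ΔE = 489.6 × (1/n_f² − 1/n_i²), so 1/n_f² − 1/n_i² = 0.1876.
With n_f = 2: 1/n_i² = 1/4 − 0.1876 = 0.06239, so n_i ≈ 4.00.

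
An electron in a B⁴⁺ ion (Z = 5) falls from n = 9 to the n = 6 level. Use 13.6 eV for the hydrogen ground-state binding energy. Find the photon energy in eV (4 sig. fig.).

The Bohr energies scale as Z², so for Z = 5: E_n = −340.0/n² eV.
E_9 = −340.0/81 = −4.198 eV and E_6 = −340.0/36 = −9.444 eV.
The photon energy is |E_9 − E_6| = 5.247 eV.

5.247 eV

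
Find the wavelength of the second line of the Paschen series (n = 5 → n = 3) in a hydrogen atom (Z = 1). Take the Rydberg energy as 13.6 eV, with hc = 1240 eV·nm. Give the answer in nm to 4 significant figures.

1282 nm

The Paschen series terminates on n_f = 3; the second line has n_i = 3+2 = 5.
ΔE = 13.60 × (1/3² − 1/5²) = 0.9671 eV.
λ = 1240 / 0.9671 = 1282 nm.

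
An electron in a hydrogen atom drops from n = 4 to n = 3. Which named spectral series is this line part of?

The series is set by the lower level: n_f = 3 is the Paschen series.

Paschen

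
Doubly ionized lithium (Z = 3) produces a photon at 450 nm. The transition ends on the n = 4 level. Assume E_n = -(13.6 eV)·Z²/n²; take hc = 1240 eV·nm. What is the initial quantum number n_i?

n_i = 5

The photon energy is ΔE = hc/λ = 1240 / 450 = 2.756 eV.
With Z = 3, ΔE = 122.4 × (1/n_f² − 1/n_i²), so 1/n_f² − 1/n_i² = 0.02251.
With n_f = 4: 1/n_i² = 1/16 − 0.02251 = 0.03999, so n_i ≈ 5.00.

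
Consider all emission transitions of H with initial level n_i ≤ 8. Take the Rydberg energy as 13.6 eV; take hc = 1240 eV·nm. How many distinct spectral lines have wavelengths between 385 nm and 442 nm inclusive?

Enumerate all n_i → n_f pairs with 1 ≤ n_f < n_i ≤ 8 and compute λ = 1240 / [13.6·1·(1/n_f² − 1/n_i²)].
Lines falling in [385, 442] nm: 8→2 (389.0 nm), 7→2 (397.1 nm), 6→2 (410.3 nm), 5→2 (434.2 nm).

4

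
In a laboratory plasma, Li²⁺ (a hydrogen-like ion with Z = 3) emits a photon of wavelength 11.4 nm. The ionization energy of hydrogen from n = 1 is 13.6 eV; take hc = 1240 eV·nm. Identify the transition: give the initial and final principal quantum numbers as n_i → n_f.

The photon energy is ΔE = hc/λ = 1240 / 11.4 = 108.8 eV.
With Z = 3, ΔE = 122.4 × (1/n_f² − 1/n_i²), so 1/n_f² − 1/n_i² = 0.8887.
Trying n_f = 1 gives 1/n_i² = 0.1113, i.e. n_i ≈ 3; this pair matches.

n_i = 3, n_f = 1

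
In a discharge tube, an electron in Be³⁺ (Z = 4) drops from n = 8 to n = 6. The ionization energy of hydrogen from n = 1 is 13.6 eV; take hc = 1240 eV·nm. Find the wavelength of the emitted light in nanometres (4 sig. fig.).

468.9 nm

For Z = 4 the level energies scale as Z², so the effective Rydberg energy is 13.6 × 16 = 217.6 eV.
ΔE = 217.6 × (1/6² − 1/8²) = 217.6 × 0.01215 = 2.644 eV.
λ = hc/ΔE = 1240 / 2.644 = 468.9 nm.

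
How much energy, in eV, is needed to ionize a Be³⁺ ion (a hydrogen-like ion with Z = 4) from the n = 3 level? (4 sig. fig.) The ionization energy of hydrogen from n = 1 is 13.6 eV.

E_n = −13.6 Z²/n² = −217.6/n² eV for Z = 4.
E_3 = −217.6/9 = −24.18 eV, so ionization (to E = 0) requires 24.18 eV.

24.18 eV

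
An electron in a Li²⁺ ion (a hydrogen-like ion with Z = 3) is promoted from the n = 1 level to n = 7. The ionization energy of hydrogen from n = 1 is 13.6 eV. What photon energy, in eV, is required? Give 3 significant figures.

120 eV

The Bohr energies scale as Z², so for Z = 3: E_n = −122.4/n² eV.
E_7 = −122.4/49 = −2.498 eV and E_1 = −122.4/1 = −122.4 eV.
The photon energy is |E_7 − E_1| = 120 eV.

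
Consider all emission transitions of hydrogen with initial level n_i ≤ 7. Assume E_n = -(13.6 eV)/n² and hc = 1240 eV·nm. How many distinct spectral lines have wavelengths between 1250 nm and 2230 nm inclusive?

3

Enumerate all n_i → n_f pairs with 1 ≤ n_f < n_i ≤ 7 and compute λ = 1240 / [13.6·1·(1/n_f² − 1/n_i²)].
Lines falling in [1250, 2230] nm: 5→3 (1282 nm), 4→3 (1876 nm), 7→4 (2166 nm).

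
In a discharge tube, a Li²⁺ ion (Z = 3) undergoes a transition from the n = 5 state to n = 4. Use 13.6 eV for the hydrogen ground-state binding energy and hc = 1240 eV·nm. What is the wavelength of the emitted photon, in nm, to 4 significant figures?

For Z = 3 the level energies scale as Z², so the effective Rydberg energy is 13.6 × 9 = 122.4 eV.
ΔE = 122.4 × (1/4² − 1/5²) = 122.4 × 0.02250 = 2.754 eV.
λ = hc/ΔE = 1240 / 2.754 = 450.3 nm.

450.3 nm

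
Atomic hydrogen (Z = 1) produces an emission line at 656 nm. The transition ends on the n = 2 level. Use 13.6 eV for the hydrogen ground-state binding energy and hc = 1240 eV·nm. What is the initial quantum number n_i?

The photon energy is ΔE = hc/λ = 1240 / 656 = 1.890 eV.
With Z = 1, ΔE = 13.60 × (1/n_f² − 1/n_i²), so 1/n_f² − 1/n_i² = 0.1390.
With n_f = 2: 1/n_i² = 1/4 − 0.1390 = 0.1110, so n_i ≈ 3.00.

n_i = 3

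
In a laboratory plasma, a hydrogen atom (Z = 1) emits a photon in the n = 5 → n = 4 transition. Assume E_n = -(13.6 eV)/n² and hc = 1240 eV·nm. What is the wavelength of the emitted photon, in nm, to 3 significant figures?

4050 nm

ΔE = 13.60 × (1/4² − 1/5²) = 13.60 × 0.02250 = 0.3060 eV.
λ = hc/ΔE = 1240 / 0.3060 = 4050 nm.
This line belongs to the Brackett series.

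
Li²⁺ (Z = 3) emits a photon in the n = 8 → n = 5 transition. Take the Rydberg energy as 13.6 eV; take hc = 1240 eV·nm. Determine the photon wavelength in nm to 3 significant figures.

For Z = 3 the level energies scale as Z², so the effective Rydberg energy is 13.6 × 9 = 122.4 eV.
ΔE = 122.4 × (1/5² − 1/8²) = 122.4 × 0.02438 = 2.984 eV.
λ = hc/ΔE = 1240 / 2.984 = 416 nm.

416 nm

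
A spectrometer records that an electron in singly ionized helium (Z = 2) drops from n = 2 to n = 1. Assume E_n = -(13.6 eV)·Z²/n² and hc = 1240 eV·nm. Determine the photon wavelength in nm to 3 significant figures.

30.4 nm

For Z = 2 the level energies scale as Z², so the effective Rydberg energy is 13.6 × 4 = 54.40 eV.
ΔE = 54.40 × (1/1² − 1/2²) = 54.40 × 0.7500 = 40.80 eV.
λ = hc/ΔE = 1240 / 40.80 = 30.4 nm.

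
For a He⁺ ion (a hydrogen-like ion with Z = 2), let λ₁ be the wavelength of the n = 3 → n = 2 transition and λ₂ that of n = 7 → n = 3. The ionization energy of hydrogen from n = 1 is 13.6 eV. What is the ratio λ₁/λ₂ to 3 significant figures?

0.653

λ ∝ 1/ΔE ∝ 1/(1/n_f² − 1/n_i²), and the Z² and hc factors cancel in the ratio.
λ₁/λ₂ = (1/3² − 1/7²)/(1/2² − 1/3²) = 0.09070/0.1389 = 0.653.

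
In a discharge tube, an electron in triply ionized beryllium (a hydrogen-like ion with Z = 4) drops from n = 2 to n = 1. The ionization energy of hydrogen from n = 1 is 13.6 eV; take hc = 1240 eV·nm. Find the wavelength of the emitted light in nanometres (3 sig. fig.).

7.60 nm

For Z = 4 the level energies scale as Z², so the effective Rydberg energy is 13.6 × 16 = 217.6 eV.
ΔE = 217.6 × (1/1² − 1/2²) = 217.6 × 0.7500 = 163.2 eV.
λ = hc/ΔE = 1240 / 163.2 = 7.60 nm.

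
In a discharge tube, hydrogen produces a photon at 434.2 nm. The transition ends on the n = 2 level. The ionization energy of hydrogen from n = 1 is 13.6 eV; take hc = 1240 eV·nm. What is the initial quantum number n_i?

The photon energy is ΔE = hc/λ = 1240 / 434.2 = 2.856 eV.
With Z = 1, ΔE = 13.60 × (1/n_f² − 1/n_i²), so 1/n_f² − 1/n_i² = 0.2100.
With n_f = 2: 1/n_i² = 1/4 − 0.2100 = 0.04001, so n_i ≈ 5.00.

n_i = 5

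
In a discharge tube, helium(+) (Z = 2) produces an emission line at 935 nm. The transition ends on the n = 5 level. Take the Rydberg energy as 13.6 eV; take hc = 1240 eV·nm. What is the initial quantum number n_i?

n_i = 8

The photon energy is ΔE = hc/λ = 1240 / 935 = 1.326 eV.
With Z = 2, ΔE = 54.40 × (1/n_f² − 1/n_i²), so 1/n_f² − 1/n_i² = 0.02438.
With n_f = 5: 1/n_i² = 1/25 − 0.02438 = 0.01562, so n_i ≈ 8.00.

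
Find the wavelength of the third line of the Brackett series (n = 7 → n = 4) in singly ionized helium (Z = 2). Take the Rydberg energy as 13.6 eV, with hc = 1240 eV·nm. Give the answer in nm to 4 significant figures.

541.5 nm

The Brackett series terminates on n_f = 4; the third line has n_i = 4+3 = 7.
ΔE = 54.40 × (1/4² − 1/7²) = 2.290 eV.
λ = 1240 / 2.290 = 541.5 nm.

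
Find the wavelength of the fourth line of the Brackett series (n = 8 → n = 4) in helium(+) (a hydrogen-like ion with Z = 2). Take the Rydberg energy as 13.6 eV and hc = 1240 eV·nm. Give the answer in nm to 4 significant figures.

The Brackett series terminates on n_f = 4; the fourth line has n_i = 4+4 = 8.
ΔE = 54.40 × (1/4² − 1/8²) = 2.550 eV.
λ = 1240 / 2.550 = 486.3 nm.

486.3 nm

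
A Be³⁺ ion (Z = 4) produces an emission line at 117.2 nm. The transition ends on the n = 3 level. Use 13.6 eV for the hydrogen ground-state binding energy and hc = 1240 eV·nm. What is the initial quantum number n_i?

The photon energy is ΔE = hc/λ = 1240 / 117.2 = 10.58 eV.
With Z = 4, ΔE = 217.6 × (1/n_f² − 1/n_i²), so 1/n_f² − 1/n_i² = 0.04862.
With n_f = 3: 1/n_i² = 1/9 − 0.04862 = 0.06249, so n_i ≈ 4.00.

n_i = 4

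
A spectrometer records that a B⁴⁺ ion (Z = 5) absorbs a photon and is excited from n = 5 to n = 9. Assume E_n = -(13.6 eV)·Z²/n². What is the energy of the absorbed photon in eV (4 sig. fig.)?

The Bohr energies scale as Z², so for Z = 5: E_n = −340.0/n² eV.
E_9 = −340.0/81 = −4.198 eV and E_5 = −340.0/25 = −13.60 eV.
The photon energy is |E_9 − E_5| = 9.402 eV.

9.402 eV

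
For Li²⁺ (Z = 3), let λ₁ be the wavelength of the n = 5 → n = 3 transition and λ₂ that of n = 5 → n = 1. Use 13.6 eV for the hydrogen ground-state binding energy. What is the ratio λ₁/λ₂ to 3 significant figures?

λ ∝ 1/ΔE ∝ 1/(1/n_f² − 1/n_i²), and the Z² and hc factors cancel in the ratio.
λ₁/λ₂ = (1/1² − 1/5²)/(1/3² − 1/5²) = 0.9600/0.07111 = 13.5.

13.5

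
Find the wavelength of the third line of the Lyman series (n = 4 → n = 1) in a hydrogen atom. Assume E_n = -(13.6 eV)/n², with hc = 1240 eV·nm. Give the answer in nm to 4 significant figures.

97.25 nm

The Lyman series terminates on n_f = 1; the third line has n_i = 1+3 = 4.
ΔE = 13.60 × (1/1² − 1/4²) = 12.75 eV.
λ = 1240 / 12.75 = 97.25 nm.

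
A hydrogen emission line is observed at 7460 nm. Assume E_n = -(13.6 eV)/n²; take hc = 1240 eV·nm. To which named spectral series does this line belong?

Pfund

ΔE = 1240/7460 = 0.1662 eV.
This matches 13.6 × (1/5² − 1/6²), so n_f = 5: the Pfund series.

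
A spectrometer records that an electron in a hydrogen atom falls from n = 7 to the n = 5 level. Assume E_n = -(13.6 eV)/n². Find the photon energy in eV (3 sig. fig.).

0.266 eV

E_7 = −13.60/49 = −0.2776 eV and E_5 = −13.60/25 = −0.5440 eV.
The photon energy is |E_7 − E_5| = 0.266 eV.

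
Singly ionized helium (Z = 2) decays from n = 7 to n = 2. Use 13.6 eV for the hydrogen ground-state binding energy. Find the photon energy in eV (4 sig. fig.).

The Bohr energies scale as Z², so for Z = 2: E_n = −54.40/n² eV.
E_7 = −54.40/49 = −1.110 eV and E_2 = −54.40/4 = −13.60 eV.
The photon energy is |E_7 − E_2| = 12.49 eV.

12.49 eV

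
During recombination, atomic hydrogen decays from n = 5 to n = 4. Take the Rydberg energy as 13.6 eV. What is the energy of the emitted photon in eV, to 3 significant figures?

E_5 = −13.60/25 = −0.5440 eV and E_4 = −13.60/16 = −0.8500 eV.
The photon energy is |E_5 − E_4| = 0.306 eV.

0.306 eV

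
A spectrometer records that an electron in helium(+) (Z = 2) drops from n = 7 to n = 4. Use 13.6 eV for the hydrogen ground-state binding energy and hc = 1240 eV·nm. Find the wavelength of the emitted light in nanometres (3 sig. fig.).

542 nm

For Z = 2 the level energies scale as Z², so the effective Rydberg energy is 13.6 × 4 = 54.40 eV.
ΔE = 54.40 × (1/4² − 1/7²) = 54.40 × 0.04209 = 2.290 eV.
λ = hc/ΔE = 1240 / 2.290 = 542 nm.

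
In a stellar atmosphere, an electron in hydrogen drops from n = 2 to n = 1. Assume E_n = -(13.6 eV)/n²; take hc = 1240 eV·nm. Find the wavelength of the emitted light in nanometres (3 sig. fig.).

ΔE = 13.60 × (1/1² − 1/2²) = 13.60 × 0.7500 = 10.20 eV.
λ = hc/ΔE = 1240 / 10.20 = 122 nm.

122 nm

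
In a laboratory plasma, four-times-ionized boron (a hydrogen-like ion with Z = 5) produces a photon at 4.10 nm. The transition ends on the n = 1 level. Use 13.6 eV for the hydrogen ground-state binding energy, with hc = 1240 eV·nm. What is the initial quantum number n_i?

n_i = 3

The photon energy is ΔE = hc/λ = 1240 / 4.10 = 302.4 eV.
With Z = 5, ΔE = 340.0 × (1/n_f² − 1/n_i²), so 1/n_f² − 1/n_i² = 0.8895.
With n_f = 1: 1/n_i² = 1/1 − 0.8895 = 0.1105, so n_i ≈ 3.01.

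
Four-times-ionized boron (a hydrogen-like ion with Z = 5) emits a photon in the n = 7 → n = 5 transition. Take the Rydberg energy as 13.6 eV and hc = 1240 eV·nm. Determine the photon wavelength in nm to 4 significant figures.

186.2 nm

For Z = 5 the level energies scale as Z², so the effective Rydberg energy is 13.6 × 25 = 340.0 eV.
ΔE = 340.0 × (1/5² − 1/7²) = 340.0 × 0.01959 = 6.661 eV.
λ = hc/ΔE = 1240 / 6.661 = 186.2 nm.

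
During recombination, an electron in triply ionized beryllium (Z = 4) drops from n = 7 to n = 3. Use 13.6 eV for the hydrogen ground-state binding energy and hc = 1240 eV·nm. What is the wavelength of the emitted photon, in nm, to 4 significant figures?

For Z = 4 the level energies scale as Z², so the effective Rydberg energy is 13.6 × 16 = 217.6 eV.
ΔE = 217.6 × (1/3² − 1/7²) = 217.6 × 0.09070 = 19.74 eV.
λ = hc/ΔE = 1240 / 19.74 = 62.83 nm.

62.83 nm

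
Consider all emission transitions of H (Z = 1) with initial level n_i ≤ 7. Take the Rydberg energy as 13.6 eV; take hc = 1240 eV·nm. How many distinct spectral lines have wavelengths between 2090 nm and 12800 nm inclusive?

6

Enumerate all n_i → n_f pairs with 1 ≤ n_f < n_i ≤ 7 and compute λ = 1240 / [13.6·1·(1/n_f² − 1/n_i²)].
Lines falling in [2090, 12800] nm: 7→4 (2166 nm), 6→4 (2626 nm), 5→4 (4052 nm), 7→5 (4654 nm), 6→5 (7460 nm), 7→6 (12370 nm).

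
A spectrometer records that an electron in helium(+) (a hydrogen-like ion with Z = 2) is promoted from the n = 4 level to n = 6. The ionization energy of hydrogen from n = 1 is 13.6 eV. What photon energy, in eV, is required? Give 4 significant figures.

1.889 eV

The Bohr energies scale as Z², so for Z = 2: E_n = −54.40/n² eV.
E_6 = −54.40/36 = −1.511 eV and E_4 = −54.40/16 = −3.400 eV.
The photon energy is |E_6 − E_4| = 1.889 eV.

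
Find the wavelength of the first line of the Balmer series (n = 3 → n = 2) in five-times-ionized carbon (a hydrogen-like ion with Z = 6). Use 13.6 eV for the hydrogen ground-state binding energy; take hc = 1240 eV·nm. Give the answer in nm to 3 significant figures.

18.2 nm

The Balmer series terminates on n_f = 2; the first line has n_i = 2+1 = 3.
ΔE = 489.6 × (1/2² − 1/3²) = 68.00 eV.
λ = 1240 / 68.00 = 18.2 nm.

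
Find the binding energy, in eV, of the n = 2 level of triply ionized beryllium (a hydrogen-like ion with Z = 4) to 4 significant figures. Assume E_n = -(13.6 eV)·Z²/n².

54.40 eV

E_n = −13.6 Z²/n² = −217.6/n² eV for Z = 4.
E_2 = −217.6/4 = −54.40 eV, so ionization (to E = 0) requires 54.40 eV.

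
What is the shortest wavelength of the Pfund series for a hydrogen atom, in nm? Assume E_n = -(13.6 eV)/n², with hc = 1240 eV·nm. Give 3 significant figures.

The Pfund series has lower level n_f = 5; the series limit corresponds to n_i → ∞.
ΔE_max = 13.6 × 1 / 5² = 0.5440 eV.
λ_min = 1240 / 0.5440 = 2280 nm.

2280 nm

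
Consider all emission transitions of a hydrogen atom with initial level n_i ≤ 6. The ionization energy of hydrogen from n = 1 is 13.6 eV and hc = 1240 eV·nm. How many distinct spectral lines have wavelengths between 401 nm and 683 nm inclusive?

4

Enumerate all n_i → n_f pairs with 1 ≤ n_f < n_i ≤ 6 and compute λ = 1240 / [13.6·1·(1/n_f² − 1/n_i²)].
Lines falling in [401, 683] nm: 6→2 (410.3 nm), 5→2 (434.2 nm), 4→2 (486.3 nm), 3→2 (656.5 nm).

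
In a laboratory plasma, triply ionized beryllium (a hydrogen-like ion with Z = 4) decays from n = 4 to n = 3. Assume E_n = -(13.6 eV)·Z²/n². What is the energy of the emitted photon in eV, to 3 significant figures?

The Bohr energies scale as Z², so for Z = 4: E_n = −217.6/n² eV.
E_4 = −217.6/16 = −13.60 eV and E_3 = −217.6/9 = −24.18 eV.
The photon energy is |E_4 − E_3| = 10.6 eV.

10.6 eV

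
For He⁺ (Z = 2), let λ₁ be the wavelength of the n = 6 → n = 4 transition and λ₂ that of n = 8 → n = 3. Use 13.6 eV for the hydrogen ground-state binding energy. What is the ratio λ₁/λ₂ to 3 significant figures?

λ ∝ 1/ΔE ∝ 1/(1/n_f² − 1/n_i²), and the Z² and hc factors cancel in the ratio.
λ₁/λ₂ = (1/3² − 1/8²)/(1/4² − 1/6²) = 0.09549/0.03472 = 2.75.

2.75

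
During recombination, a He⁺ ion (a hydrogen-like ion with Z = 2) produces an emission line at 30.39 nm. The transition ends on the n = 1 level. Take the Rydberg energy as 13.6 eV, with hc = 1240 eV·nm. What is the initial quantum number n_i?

The photon energy is ΔE = hc/λ = 1240 / 30.39 = 40.80 eV.
With Z = 2, ΔE = 54.40 × (1/n_f² − 1/n_i²), so 1/n_f² − 1/n_i² = 0.7501.
With n_f = 1: 1/n_i² = 1/1 − 0.7501 = 0.2499, so n_i ≈ 2.00.

n_i = 2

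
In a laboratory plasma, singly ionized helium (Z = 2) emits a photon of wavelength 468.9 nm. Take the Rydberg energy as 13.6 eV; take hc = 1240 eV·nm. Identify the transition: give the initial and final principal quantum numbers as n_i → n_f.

The photon energy is ΔE = hc/λ = 1240 / 468.9 = 2.644 eV.
With Z = 2, ΔE = 54.40 × (1/n_f² − 1/n_i²), so 1/n_f² − 1/n_i² = 0.04861.
Trying n_f = 3 gives 1/n_i² = 0.06250, i.e. n_i ≈ 4; this pair matches.

n_i = 4, n_f = 3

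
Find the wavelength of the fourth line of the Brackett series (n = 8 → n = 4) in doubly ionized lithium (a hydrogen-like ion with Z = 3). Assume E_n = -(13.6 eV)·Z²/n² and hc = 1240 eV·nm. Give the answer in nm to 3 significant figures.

The Brackett series terminates on n_f = 4; the fourth line has n_i = 4+4 = 8.
ΔE = 122.4 × (1/4² − 1/8²) = 5.738 eV.
λ = 1240 / 5.738 = 216 nm.

216 nm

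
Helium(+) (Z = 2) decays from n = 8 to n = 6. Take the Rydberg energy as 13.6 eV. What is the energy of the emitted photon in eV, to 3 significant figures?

The Bohr energies scale as Z², so for Z = 2: E_n = −54.40/n² eV.
E_8 = −54.40/64 = −0.8500 eV and E_6 = −54.40/36 = −1.511 eV.
The photon energy is |E_8 − E_6| = 0.661 eV.

0.661 eV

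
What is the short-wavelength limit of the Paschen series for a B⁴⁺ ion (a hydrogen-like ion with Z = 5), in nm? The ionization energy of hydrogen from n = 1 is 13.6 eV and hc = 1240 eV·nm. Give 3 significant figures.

32.8 nm

The Paschen series has lower level n_f = 3; the series limit corresponds to n_i → ∞.
ΔE_max = 13.6 × 25 / 3² = 37.78 eV.
λ_min = 1240 / 37.78 = 32.8 nm.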